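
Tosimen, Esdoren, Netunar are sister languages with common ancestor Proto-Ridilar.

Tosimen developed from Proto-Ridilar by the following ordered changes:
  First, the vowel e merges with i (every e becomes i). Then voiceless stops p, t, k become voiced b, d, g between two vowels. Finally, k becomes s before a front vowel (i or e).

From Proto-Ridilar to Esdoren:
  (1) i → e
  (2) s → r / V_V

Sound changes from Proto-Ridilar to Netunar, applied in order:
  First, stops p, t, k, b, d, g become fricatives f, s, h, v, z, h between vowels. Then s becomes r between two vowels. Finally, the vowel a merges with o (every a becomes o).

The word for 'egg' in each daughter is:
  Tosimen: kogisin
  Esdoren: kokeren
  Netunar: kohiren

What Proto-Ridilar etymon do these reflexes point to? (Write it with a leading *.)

Position 3: Tosimen has g, Esdoren has k, Netunar has h. Esdoren preserves k here (none of its changes turn any other segment into k), so the proto-segment is *k.
Position 6: Tosimen has i, Esdoren has e, Netunar has e. Netunar preserves e here (none of its changes turn any other segment into e), so the proto-segment is *e.
Position 4: Tosimen has i, Esdoren has e, Netunar has i. Netunar preserves i here (none of its changes turn any other segment into i), so the proto-segment is *i.
Continuing position by position gives *kokisen; check it forward:
Tosimen: *kokisen > kokisin > kogisin  (by vowel merger, intervocalic voicing)
Esdoren: *kokisen
  kokisen → kokesen   [vowel merger]
  kokesen → kokeren   [rhotacism]
  giving Esdoren kokeren.
Netunar: start from *kokisen.
  rule 1 (intervocalic lenition): kokisen → kohisen
  rule 2 (rhotacism): kohisen → kohiren
  rule 3: no change — kohiren
  ⇒ Netunar kohiren
Only *kokisen yields all of Tosimen kogisin, Esdoren kokeren, Netunar kohiren.

*kokisen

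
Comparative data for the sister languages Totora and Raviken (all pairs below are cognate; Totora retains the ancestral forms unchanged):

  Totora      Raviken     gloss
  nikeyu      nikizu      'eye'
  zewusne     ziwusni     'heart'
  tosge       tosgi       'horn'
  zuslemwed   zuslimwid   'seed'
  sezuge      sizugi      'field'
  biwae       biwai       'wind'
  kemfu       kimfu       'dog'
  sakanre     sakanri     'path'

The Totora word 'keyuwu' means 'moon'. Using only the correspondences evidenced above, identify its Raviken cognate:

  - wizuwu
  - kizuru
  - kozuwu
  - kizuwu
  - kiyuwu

kizuwu

nikeyu ~ nikizu, zewusne ~ ziwusni — Totora e corresponds to Raviken i after a consonant, before a consonant other than r, m, n, p, b, f, v.
nikeyu ~ nikizu — Totora y corresponds to Raviken z between vowels (before a back vowel).
Applying these to Totora 'keyuwu':
  keyuwu → kiyuwu   (e→i after a consonant, before a consonant other than r, m, n, p, b, f, v)
  kiyuwu → kizuwu   (y→z between vowels (before a back vowel))
So the Raviken cognate is 'kizuwu'.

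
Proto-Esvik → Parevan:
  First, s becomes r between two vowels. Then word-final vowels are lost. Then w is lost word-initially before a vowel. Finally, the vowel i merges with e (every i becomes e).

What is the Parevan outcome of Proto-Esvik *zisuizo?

zeruez

Parevan: start from *zisuizo.
  rule 1 (rhotacism): zisuizo → ziruizo
  rule 2 (apocope): ziruizo → ziruiz
  rule 3: no change — ziruiz
  rule 4 (vowel merger): ziruiz → zeruez
  ⇒ Parevan zeruez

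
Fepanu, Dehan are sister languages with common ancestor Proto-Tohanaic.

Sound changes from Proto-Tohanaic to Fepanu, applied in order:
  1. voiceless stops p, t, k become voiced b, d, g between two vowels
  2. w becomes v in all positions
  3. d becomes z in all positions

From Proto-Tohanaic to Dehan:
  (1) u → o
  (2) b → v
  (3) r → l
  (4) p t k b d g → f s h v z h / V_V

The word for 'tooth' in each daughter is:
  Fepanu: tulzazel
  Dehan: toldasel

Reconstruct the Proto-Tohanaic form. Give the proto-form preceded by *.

*tuldatel

Position 2: Fepanu has u, Dehan has o. Fepanu preserves u here (none of its changes turn any other segment into u), so the proto-segment is *u.
Position 4: Fepanu has z, Dehan has d. Dehan preserves d here (none of its changes turn any other segment into d), so the proto-segment is *d.
Verify the candidate proto-form against each daughter:
Fepanu: *tuldatel
  tuldatel → tuldadel   [intervocalic voicing]
  tuldadel (rule 2 does not apply)
  tuldadel → tulzazel   [unconditioned shift]
  giving Fepanu tulzazel.
Dehan: *tuldatel
  tuldatel → toldatel   [vowel merger]
  toldatel (rule 2 does not apply)
  toldatel (rule 3 does not apply)
  toldatel → toldasel   [intervocalic lenition]
  giving Dehan toldasel.
Only *tuldatel yields all of Fepanu tulzazel, Dehan toldasel.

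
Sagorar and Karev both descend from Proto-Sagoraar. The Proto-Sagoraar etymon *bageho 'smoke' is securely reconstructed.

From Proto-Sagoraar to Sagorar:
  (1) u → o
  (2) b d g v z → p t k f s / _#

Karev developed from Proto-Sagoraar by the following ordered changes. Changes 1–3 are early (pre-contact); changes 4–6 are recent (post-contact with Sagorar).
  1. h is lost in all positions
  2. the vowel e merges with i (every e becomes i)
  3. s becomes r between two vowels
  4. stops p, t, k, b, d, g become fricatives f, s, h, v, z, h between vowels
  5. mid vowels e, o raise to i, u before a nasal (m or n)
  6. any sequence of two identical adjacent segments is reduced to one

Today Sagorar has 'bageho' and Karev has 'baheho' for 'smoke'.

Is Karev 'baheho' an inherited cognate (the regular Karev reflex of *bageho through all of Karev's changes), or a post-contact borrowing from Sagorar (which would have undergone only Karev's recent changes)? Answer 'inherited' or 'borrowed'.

If inherited, *bageho would pass through all of Karev's changes:
Karev: start from *bageho.
  rule 1 (h-loss): bageho → bageo
  rule 2 (vowel merger): bageo → bagio
  rule 3: no change — bagio
  rule 4 (intervocalic lenition): bagio → bahio
  rule 5: no change — bahio
  rule 6: no change — bahio
  ⇒ Karev bahio
If borrowed from Sagorar 'bageho' after the early changes, it would undergo only the recent ones:
  rule 4 (intervocalic lenition): bageho → baheho
  rule 5 (pre-nasal raising): no change (baheho)
  rule 6 (degemination): no change (baheho)
  ⇒ as a loan: baheho
Karev 'baheho' matches the loan outcome 'baheho', not the inherited 'bahio' — it skipped the early Karev changes, so it was borrowed from Sagorar.

borrowed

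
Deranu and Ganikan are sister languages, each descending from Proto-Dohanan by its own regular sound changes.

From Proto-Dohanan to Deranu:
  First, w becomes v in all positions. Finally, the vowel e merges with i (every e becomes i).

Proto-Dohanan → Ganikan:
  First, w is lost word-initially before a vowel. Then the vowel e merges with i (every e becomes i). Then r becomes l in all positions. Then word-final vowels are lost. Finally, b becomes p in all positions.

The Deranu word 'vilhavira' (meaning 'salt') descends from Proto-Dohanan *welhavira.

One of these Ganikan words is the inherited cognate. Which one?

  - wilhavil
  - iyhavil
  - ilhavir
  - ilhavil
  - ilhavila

ilhavil

Ganikan: *welhavira > elhavira > ilhavira > ilhavila > ilhavil  (by glide loss, vowel merger, unconditioned shift, apocope)
Among the options, 'ilhavil' alone shows every Ganikan change applied in order.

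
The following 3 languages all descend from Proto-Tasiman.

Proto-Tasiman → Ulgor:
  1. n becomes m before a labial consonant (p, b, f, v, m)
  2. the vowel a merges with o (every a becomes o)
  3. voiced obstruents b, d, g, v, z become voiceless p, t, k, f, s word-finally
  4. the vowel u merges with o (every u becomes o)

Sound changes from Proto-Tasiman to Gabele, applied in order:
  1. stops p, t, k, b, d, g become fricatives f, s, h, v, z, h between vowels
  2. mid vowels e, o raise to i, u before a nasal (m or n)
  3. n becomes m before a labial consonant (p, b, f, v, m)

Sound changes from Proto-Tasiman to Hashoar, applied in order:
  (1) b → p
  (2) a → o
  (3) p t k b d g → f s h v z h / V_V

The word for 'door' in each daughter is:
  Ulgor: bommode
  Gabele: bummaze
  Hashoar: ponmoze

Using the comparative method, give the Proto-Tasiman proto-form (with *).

Position 3: Ulgor has m, Gabele has m, Hashoar has n. Hashoar preserves n here (none of its changes turn any other segment into n), so the proto-segment is *n.
Position 2: Ulgor has o, Gabele has u, Hashoar has o. Taking the neighbouring segments as reconstructed: Ulgor o could go back to *a or *o or *u; Gabele u could go back to *o or *u; Hashoar o could go back to *a or *o — the one source consistent with every daughter is *o.
This points to *bonmade. Verify forward in each daughter:
Ulgor: start from *bonmade.
  rule 1 (nasal place assimilation): bonmade → bommade
  rule 2 (vowel merger): bommade → bommode
  rule 3: no change — bommode
  rule 4: no change — bommode
  ⇒ Ulgor bommode
Gabele: start from *bonmade.
  rule 1 (intervocalic lenition): bonmade → bonmaze
  rule 2 (pre-nasal raising): bonmaze → bunmaze
  rule 3 (nasal place assimilation): bunmaze → bummaze
  ⇒ Gabele bummaze
Hashoar: *bonmade > ponmade > ponmode > ponmoze  (by unconditioned shift, vowel merger, intervocalic lenition)
No other proto-form is consistent with every reflex, so the reconstruction is *bonmade.

*bonmade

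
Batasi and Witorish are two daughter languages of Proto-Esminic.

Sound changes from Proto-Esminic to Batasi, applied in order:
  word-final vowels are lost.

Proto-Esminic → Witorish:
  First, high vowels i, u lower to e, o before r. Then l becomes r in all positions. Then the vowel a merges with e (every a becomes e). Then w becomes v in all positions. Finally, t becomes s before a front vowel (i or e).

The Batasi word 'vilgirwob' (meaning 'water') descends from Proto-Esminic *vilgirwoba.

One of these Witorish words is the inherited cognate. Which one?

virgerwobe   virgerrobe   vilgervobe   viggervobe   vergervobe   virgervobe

Witorish: *vilgirwoba
  vilgirwoba → vilgerwoba   [pre-rhotic lowering]
  vilgerwoba → virgerwoba   [unconditioned shift]
  virgerwoba → virgerwobe   [vowel merger]
  virgerwobe → virgervobe   [unconditioned shift]
  virgervobe (rule 5 does not apply)
  giving Witorish virgervobe.
Among the options, 'virgervobe' alone shows every Witorish change applied in order.

virgervobe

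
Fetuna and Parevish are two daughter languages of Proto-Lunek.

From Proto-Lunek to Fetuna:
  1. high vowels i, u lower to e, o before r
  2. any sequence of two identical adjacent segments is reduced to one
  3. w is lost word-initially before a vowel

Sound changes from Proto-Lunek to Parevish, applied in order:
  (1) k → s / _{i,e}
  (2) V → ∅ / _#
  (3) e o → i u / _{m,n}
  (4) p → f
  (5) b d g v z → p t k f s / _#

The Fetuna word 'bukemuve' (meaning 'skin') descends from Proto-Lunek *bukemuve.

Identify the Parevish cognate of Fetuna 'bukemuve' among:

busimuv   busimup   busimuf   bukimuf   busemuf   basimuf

Parevish: *bukemuve
  bukemuve → busemuve   [palatalisation]
  busemuve → busemuv   [apocope]
  busemuv → busimuv   [pre-nasal raising]
  busimuv (rule 4 does not apply)
  busimuv → busimuf   [final devoicing]
  giving Parevish busimuf.

busimuf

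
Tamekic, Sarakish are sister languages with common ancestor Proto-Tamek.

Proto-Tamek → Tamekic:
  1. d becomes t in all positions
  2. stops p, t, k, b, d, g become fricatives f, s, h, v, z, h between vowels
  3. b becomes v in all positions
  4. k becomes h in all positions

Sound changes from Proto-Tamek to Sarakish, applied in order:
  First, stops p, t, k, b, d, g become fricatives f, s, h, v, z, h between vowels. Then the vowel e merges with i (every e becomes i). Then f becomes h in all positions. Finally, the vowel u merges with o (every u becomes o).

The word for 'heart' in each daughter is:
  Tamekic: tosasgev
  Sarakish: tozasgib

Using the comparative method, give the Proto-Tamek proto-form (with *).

*todasgeb

Position 3: Tamekic has s, Sarakish has z. Taking the neighbouring segments as reconstructed: Tamekic s could go back to *t or *d or *s; Sarakish z could go back to *d or *z — the one source consistent with every daughter is *d.
Position 8: Tamekic has v, Sarakish has b. Sarakish preserves b here (none of its changes turn any other segment into b), so the proto-segment is *b.
Position 7: Tamekic has e, Sarakish has i. Tamekic preserves e here (none of its changes turn any other segment into e), so the proto-segment is *e.
Continuing position by position gives *todasgeb; check it forward:
Tamekic: *todasgeb > totasgeb > tosasgeb > tosasgev  (by unconditioned shift, intervocalic lenition, unconditioned shift)
Sarakish: *todasgeb
  todasgeb → tozasgeb   [intervocalic lenition]
  tozasgeb → tozasgib   [vowel merger]
  tozasgib (rule 3 does not apply)
  tozasgib (rule 4 does not apply)
  giving Sarakish tozasgib.
*todasgeb is the unique common source.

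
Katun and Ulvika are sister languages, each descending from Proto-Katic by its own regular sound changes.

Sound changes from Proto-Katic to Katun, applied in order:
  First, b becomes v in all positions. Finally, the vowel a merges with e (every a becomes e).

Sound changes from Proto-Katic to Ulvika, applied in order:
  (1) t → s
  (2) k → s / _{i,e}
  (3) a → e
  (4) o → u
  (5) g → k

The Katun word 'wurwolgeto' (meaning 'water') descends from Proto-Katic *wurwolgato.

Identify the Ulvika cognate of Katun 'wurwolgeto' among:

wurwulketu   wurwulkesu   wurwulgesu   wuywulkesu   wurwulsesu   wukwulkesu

wurwulkesu

Ulvika: *wurwolgato > wurwolgaso > wurwolgeso > wurwulgesu > wurwulkesu  (by unconditioned shift, vowel merger, vowel merger, unconditioned shift)
Among the options, 'wurwulkesu' alone shows every Ulvika change applied in order.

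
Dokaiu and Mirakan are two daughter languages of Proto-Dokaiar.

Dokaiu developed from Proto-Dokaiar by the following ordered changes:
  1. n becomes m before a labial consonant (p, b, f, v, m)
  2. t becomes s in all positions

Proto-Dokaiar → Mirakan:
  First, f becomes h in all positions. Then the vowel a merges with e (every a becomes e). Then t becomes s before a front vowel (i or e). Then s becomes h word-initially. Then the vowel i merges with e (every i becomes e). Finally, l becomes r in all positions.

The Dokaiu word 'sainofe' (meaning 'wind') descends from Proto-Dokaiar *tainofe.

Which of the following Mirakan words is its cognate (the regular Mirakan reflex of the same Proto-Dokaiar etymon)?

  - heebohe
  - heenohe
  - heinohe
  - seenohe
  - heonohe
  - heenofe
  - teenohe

Mirakan: *tainofe
  tainofe → tainohe   [unconditioned shift]
  tainohe → teinohe   [vowel merger]
  teinohe → seinohe   [palatalisation]
  seinohe → heinohe   [debuccalisation]
  heinohe → heenohe   [vowel merger]
  heenohe (rule 6 does not apply)
  giving Mirakan heenohe.

heenohe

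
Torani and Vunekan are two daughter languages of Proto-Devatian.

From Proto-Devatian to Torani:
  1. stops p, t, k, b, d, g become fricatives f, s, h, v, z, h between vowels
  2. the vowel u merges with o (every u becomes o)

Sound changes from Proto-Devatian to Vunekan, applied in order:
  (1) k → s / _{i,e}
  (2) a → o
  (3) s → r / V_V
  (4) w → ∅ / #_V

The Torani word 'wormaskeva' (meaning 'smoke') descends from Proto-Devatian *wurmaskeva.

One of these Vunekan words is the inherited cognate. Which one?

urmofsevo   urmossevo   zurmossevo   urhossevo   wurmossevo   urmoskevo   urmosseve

Vunekan: *wurmaskeva > wurmasseva > wurmossevo > urmossevo  (by palatalisation, vowel merger, glide loss)

urmossevo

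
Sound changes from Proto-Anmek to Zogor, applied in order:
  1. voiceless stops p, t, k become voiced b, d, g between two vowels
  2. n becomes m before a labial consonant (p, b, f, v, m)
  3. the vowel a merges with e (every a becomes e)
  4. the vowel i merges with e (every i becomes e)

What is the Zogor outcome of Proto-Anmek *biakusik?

Zogor: *biakusik > biagusik > biegusik > beegusek  (by intervocalic voicing, vowel merger, vowel merger)

beegusek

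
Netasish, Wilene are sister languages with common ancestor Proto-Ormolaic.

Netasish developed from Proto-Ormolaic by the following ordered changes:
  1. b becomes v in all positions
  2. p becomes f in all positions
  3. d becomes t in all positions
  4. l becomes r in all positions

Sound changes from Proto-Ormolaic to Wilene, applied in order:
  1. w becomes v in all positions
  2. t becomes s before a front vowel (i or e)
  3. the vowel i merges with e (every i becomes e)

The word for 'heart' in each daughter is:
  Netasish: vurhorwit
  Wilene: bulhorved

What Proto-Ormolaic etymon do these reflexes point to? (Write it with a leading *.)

Position 9: Netasish has t, Wilene has d. Wilene preserves d here (none of its changes turn any other segment into d), so the proto-segment is *d.
Position 3: Netasish has r, Wilene has l. Wilene preserves l here (none of its changes turn any other segment into l), so the proto-segment is *l.
This points to *bulhorwid. Verify forward in each daughter:
Netasish: *bulhorwid > vulhorwid > vulhorwit > vurhorwit  (by unconditioned shift, unconditioned shift, unconditioned shift)
Wilene: start from *bulhorwid.
  rule 1 (unconditioned shift): bulhorwid → bulhorvid
  rule 2: no change — bulhorvid
  rule 3 (vowel merger): bulhorvid → bulhorved
  ⇒ Wilene bulhorved
Only *bulhorwid yields all of Netasish vurhorwit, Wilene bulhorved.

*bulhorwid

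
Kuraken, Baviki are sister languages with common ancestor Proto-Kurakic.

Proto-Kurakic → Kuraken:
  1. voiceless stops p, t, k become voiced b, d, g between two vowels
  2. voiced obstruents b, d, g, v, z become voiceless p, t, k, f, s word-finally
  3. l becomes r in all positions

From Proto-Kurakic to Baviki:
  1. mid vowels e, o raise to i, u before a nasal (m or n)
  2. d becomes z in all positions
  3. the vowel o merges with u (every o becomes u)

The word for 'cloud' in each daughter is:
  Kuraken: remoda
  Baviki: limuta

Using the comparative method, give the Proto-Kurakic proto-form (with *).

Position 2: Kuraken has e, Baviki has i. Kuraken preserves e here (none of its changes turn any other segment into e), so the proto-segment is *e.
Position 4: Kuraken has o, Baviki has u. Kuraken preserves o here (none of its changes turn any other segment into o), so the proto-segment is *o.
Continuing position by position gives *lemota; check it forward:
Kuraken: start from *lemota.
  rule 1 (intervocalic voicing): lemota → lemoda
  rule 2: no change — lemoda
  rule 3 (unconditioned shift): lemoda → remoda
  ⇒ Kuraken remoda
Baviki: start from *lemota.
  rule 1 (pre-nasal raising): lemota → limota
  rule 2: no change — limota
  rule 3 (vowel merger): limota → limuta
  ⇒ Baviki limuta
Only *lemota yields all of Kuraken remoda, Baviki limuta.

*lemota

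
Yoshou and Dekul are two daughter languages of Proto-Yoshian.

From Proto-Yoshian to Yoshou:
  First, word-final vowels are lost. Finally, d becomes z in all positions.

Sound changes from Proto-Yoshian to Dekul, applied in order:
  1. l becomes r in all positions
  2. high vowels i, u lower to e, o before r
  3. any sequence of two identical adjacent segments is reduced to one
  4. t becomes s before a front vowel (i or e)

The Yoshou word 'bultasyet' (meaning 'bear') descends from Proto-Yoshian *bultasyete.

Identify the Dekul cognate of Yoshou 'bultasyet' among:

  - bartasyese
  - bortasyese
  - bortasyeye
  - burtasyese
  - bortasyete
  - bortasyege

bortasyese

Dekul: start from *bultasyete.
  rule 1 (unconditioned shift): bultasyete → burtasyete
  rule 2 (pre-rhotic lowering): burtasyete → bortasyete
  rule 3: no change — bortasyete
  rule 4 (palatalisation): bortasyete → bortasyese
  ⇒ Dekul bortasyese
The other candidates each miss or misapply at least one Dekul change.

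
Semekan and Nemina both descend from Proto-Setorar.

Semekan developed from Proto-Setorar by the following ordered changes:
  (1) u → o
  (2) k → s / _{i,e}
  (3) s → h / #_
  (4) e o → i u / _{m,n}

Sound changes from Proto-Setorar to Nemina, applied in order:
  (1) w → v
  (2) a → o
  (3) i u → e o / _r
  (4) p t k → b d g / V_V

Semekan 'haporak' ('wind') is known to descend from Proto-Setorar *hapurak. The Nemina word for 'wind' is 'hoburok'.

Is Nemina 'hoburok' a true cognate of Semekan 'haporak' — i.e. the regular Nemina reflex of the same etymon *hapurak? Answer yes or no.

no

Derive the expected Nemina reflex of *hapurak:
Nemina: start from *hapurak.
  rule 1: no change — hapurak
  rule 2 (vowel merger): hapurak → hopurok
  rule 3 (pre-rhotic lowering): hopurok → hoporok
  rule 4 (intervocalic voicing): hoporok → hoborok
  ⇒ Nemina hoborok
The regular Nemina reflex would be 'hoborok', but the attested form is 'hoburok'. The correspondence is irregular, so they are not cognates (the Nemina form has a different source).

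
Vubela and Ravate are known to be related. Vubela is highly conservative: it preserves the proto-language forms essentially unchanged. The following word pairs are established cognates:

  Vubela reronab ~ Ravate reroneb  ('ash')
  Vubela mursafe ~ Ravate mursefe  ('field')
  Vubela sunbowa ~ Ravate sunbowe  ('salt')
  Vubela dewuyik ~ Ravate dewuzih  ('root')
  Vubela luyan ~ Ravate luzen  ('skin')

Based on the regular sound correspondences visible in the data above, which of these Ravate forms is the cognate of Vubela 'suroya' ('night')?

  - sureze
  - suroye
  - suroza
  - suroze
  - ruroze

suroze

luyan ~ luzen — Vubela y corresponds to Ravate z between vowels (before a back vowel).
sunbowa ~ sunbowe — Vubela a corresponds to Ravate e word-finally.
Applying these to Vubela 'suroya':
  suroya → suroza   (y→z between vowels (before a back vowel))
  suroza → suroze   (a→e word-finally)
So the Ravate cognate is 'suroze'.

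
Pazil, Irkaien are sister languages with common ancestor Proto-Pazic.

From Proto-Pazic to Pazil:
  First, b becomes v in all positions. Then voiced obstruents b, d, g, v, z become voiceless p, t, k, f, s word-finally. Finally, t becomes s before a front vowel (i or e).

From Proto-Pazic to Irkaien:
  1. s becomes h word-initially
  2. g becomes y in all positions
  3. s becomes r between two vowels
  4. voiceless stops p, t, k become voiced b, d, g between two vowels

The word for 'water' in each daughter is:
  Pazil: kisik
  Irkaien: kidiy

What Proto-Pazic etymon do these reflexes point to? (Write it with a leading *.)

Position 3: Pazil has s, Irkaien has d. Taking the neighbouring segments as reconstructed: Pazil s could go back to *t or *s; Irkaien d could go back to *t or *d — the one source consistent with every daughter is *t.
Position 5: Pazil has k, Irkaien has y. Taking the neighbouring segments as reconstructed: Pazil k could go back to *k or *g; Irkaien y could go back to *g or *y — the one source consistent with every daughter is *g.
Verify the candidate proto-form against each daughter:
Pazil: *kitig > kitik > kisik  (by final devoicing, palatalisation)
Irkaien: *kitig > kitiy > kidiy  (by unconditioned shift, intervocalic voicing)
No other proto-form is consistent with every reflex, so the reconstruction is *kitig.

*kitig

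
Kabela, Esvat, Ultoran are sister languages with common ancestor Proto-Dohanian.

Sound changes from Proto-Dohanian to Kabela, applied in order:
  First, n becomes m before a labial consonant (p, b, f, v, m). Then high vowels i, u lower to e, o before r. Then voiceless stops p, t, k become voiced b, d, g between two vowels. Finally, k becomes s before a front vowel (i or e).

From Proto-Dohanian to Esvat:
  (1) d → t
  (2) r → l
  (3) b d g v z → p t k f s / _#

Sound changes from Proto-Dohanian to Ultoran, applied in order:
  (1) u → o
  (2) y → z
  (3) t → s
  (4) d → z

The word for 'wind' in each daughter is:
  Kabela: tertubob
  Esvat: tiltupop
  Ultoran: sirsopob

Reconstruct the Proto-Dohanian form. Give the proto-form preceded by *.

*tirtupob

Position 6: Kabela has b, Esvat has p, Ultoran has p. Ultoran preserves p here (none of its changes turn any other segment into p), so the proto-segment is *p.
Position 2: Kabela has e, Esvat has i, Ultoran has i. Esvat preserves i here (none of its changes turn any other segment into i), so the proto-segment is *i.
Position 1: Kabela has t, Esvat has t, Ultoran has s. Kabela preserves t here (none of its changes turn any other segment into t), so the proto-segment is *t.
Verify the candidate proto-form against each daughter:
Kabela: *tirtupob > tertupob > tertubob  (by pre-rhotic lowering, intervocalic voicing)
Esvat: *tirtupob
  tirtupob (rule 1 does not apply)
  tirtupob → tiltupob   [unconditioned shift]
  tiltupob → tiltupop   [final devoicing]
  giving Esvat tiltupop.
Ultoran: *tirtupob
  tirtupob → tirtopob   [vowel merger]
  tirtopob (rule 2 does not apply)
  tirtopob → sirsopob   [unconditioned shift]
  sirsopob (rule 4 does not apply)
  giving Ultoran sirsopob.
No other proto-form is consistent with every reflex, so the reconstruction is *tirtupob.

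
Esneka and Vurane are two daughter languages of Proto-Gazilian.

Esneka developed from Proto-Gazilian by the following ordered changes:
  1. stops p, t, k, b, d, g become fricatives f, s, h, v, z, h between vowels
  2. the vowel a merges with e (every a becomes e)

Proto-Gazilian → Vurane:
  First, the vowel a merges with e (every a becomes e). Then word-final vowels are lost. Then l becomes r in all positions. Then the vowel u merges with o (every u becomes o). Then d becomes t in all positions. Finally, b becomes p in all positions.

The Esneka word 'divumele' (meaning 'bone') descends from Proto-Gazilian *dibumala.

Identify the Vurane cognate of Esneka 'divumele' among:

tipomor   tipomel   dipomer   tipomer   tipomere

tipomer

Vurane: *dibumala > dibumele > dibumel > dibumer > dibomer > tibomer > tipomer  (by vowel merger, apocope, unconditioned shift, vowel merger, unconditioned shift, unconditioned shift)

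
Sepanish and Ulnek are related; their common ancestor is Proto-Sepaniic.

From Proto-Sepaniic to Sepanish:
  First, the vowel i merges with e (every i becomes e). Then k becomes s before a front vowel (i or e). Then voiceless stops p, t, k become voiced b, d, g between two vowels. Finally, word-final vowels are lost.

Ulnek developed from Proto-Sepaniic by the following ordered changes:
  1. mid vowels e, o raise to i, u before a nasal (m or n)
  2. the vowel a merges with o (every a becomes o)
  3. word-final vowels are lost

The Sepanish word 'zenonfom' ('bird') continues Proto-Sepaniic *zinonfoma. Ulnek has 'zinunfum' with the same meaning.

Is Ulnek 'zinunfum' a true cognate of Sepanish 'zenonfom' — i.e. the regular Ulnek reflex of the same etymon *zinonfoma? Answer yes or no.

yes

Derive the expected Ulnek reflex of *zinonfoma:
Ulnek: *zinonfoma
  zinonfoma → zinunfuma   [pre-nasal raising]
  zinunfuma → zinunfumo   [vowel merger]
  zinunfumo → zinunfum   [apocope]
  giving Ulnek zinunfum.
Ulnek 'zinunfum' matches the regular reflex exactly, so the pair is cognate.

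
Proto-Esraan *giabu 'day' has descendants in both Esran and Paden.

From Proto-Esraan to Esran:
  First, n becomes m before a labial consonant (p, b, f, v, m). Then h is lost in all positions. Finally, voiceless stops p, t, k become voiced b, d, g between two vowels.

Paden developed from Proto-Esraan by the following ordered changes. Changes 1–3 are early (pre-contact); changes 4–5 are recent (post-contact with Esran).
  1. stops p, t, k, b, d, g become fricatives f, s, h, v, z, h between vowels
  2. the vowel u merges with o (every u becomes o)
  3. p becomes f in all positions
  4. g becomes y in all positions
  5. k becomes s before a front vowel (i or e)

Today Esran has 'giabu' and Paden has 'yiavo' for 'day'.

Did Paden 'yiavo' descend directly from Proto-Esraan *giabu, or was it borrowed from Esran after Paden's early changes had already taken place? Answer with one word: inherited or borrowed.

inherited

If inherited, *giabu would pass through all of Paden's changes:
Paden: *giabu
  giabu → giavu   [intervocalic lenition]
  giavu → giavo   [vowel merger]
  giavo (rule 3 does not apply)
  giavo → yiavo   [unconditioned shift]
  yiavo (rule 5 does not apply)
  giving Paden yiavo.
If borrowed from Esran 'giabu' after the early changes, it would undergo only the recent ones:
  rule 4 (unconditioned shift): giabu → yiabu
  rule 5 (palatalisation): no change (yiabu)
  ⇒ as a loan: yiabu
Paden 'yiavo' matches the inherited outcome exactly, so it is an inherited cognate, not a loan.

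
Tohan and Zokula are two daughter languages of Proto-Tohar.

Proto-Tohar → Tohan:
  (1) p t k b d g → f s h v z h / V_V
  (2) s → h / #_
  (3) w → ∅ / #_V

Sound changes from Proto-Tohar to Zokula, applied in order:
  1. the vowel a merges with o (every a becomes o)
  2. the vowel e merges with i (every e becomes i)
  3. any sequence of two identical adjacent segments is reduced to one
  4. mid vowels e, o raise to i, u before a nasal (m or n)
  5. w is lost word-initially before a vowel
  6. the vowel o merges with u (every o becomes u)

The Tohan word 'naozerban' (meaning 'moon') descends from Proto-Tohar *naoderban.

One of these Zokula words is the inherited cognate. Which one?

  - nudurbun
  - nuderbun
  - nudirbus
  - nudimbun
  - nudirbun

Zokula: *naoderban
  naoderban → nooderbon   [vowel merger]
  nooderbon → noodirbon   [vowel merger]
  noodirbon → nodirbon   [degemination]
  nodirbon → nodirbun   [pre-nasal raising]
  nodirbun (rule 5 does not apply)
  nodirbun → nudirbun   [vowel merger]
  giving Zokula nudirbun.
Among the options, 'nudirbun' alone shows every Zokula change applied in order.

nudirbun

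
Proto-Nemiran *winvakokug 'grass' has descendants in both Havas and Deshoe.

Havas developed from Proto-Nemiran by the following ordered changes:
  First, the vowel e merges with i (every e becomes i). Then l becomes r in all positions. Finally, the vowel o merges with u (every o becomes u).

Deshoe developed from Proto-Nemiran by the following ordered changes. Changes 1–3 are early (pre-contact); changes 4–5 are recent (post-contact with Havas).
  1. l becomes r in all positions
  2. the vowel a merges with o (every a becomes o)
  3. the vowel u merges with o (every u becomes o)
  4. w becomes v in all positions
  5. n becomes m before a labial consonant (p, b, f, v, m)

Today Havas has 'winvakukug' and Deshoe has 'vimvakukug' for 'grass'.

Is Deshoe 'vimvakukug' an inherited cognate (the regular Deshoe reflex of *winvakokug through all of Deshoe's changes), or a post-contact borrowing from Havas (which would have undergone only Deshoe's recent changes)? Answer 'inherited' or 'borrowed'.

borrowed

If inherited, *winvakokug would pass through all of Deshoe's changes:
Deshoe: *winvakokug
  winvakokug (rule 1 does not apply)
  winvakokug → winvokokug   [vowel merger]
  winvokokug → winvokokog   [vowel merger]
  winvokokog → vinvokokog   [unconditioned shift]
  vinvokokog → vimvokokog   [nasal place assimilation]
  giving Deshoe vimvokokog.
If borrowed from Havas 'winvakukug' after the early changes, it would undergo only the recent ones:
  rule 4 (unconditioned shift): winvakukug → vinvakukug
  rule 5 (nasal place assimilation): vinvakukug → vimvakukug
  ⇒ as a loan: vimvakukug
Deshoe 'vimvakukug' matches the loan outcome 'vimvakukug', not the inherited 'vimvokokog' — it skipped the early Deshoe changes, so it was borrowed from Havas.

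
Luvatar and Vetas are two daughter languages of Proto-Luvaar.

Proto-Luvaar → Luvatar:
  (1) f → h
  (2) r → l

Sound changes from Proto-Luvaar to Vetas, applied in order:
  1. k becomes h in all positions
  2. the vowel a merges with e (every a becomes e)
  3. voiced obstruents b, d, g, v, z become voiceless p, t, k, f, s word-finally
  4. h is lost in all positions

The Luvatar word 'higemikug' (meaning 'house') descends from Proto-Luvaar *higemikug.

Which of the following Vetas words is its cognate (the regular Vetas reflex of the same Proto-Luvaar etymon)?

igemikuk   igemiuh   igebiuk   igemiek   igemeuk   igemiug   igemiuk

Vetas: *higemikug > higemihug > higemihuk > igemiuk  (by unconditioned shift, final devoicing, h-loss)

igemiuk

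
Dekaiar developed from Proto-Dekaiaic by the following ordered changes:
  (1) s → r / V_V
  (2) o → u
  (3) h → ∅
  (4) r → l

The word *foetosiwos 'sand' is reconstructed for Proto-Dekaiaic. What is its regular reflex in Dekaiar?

Dekaiar: *foetosiwos > foetoriwos > fueturiwus > fuetuliwus  (by rhotacism, vowel merger, unconditioned shift)

fuetuliwus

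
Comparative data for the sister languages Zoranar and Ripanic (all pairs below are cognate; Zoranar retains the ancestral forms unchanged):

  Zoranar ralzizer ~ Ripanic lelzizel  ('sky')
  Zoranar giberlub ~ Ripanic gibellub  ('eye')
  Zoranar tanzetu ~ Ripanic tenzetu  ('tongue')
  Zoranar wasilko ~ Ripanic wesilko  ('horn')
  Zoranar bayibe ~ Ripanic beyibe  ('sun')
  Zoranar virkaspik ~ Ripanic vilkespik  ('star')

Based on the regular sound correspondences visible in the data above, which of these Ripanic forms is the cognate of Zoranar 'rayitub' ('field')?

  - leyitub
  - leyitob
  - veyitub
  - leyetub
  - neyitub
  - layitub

leyitub

ralzizer ~ lelzizel — Zoranar r corresponds to Ripanic l word-initially before a back vowel.
ralzizer ~ lelzizel, wasilko ~ wesilko — Zoranar a corresponds to Ripanic e after a consonant, before a consonant other than r, m, n, p, b, f, v.
Applying these to Zoranar 'rayitub':
  rayitub → layitub   (r→l word-initially before a back vowel)
  layitub → leyitub   (a→e after a consonant, before a consonant other than r, m, n, p, b, f, v)
So the Ripanic cognate is 'leyitub'.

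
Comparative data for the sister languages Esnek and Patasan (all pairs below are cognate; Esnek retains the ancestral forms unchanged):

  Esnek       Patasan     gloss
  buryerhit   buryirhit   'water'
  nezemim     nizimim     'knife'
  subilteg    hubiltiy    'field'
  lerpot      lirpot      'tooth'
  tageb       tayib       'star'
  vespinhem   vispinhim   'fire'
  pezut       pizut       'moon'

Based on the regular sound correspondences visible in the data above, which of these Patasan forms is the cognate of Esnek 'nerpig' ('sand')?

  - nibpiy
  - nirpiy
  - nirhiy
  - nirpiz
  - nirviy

buryerhit ~ buryirhit, lerpot ~ lirpot — Esnek e corresponds to Patasan i after a consonant, before r.
subilteg ~ hubiltiy — Esnek g corresponds to Patasan y word-finally.
Applying these to Esnek 'nerpig':
  nerpig → nirpig   (e→i after a consonant, before r)
  nirpig → nirpiy   (g→y word-finally)
So the Patasan cognate is 'nirpiy'.

nirpiy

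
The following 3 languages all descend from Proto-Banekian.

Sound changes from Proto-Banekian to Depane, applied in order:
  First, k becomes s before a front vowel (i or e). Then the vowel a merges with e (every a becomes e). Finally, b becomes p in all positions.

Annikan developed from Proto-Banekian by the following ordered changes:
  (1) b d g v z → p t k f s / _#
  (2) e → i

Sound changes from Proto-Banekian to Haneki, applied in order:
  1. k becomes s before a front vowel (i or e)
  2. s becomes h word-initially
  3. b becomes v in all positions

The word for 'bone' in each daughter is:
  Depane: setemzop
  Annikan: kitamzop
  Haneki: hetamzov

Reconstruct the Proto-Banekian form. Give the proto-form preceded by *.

*ketamzob

Position 1: Depane has s, Annikan has k, Haneki has h. Taking the neighbouring segments as reconstructed: Depane s could go back to *k or *s; Annikan k can only go back to *k; Haneki h could go back to *k or *s or *h — the one source consistent with every daughter is *k.
Position 4: Depane has e, Annikan has a, Haneki has a. Annikan preserves a here (none of its changes turn any other segment into a), so the proto-segment is *a.
Position 8: Depane has p, Annikan has p, Haneki has v. Taking the neighbouring segments as reconstructed: Depane p could go back to *p or *b; Annikan p could go back to *p or *b; Haneki v could go back to *b or *v — the one source consistent with every daughter is *b.
This points to *ketamzob. Verify forward in each daughter:
Depane: start from *ketamzob.
  rule 1 (palatalisation): ketamzob → setamzob
  rule 2 (vowel merger): setamzob → setemzob
  rule 3 (unconditioned shift): setemzob → setemzop
  ⇒ Depane setemzop
Annikan: *ketamzob
  ketamzob → ketamzop   [final devoicing]
  ketamzop → kitamzop   [vowel merger]
  giving Annikan kitamzop.
Haneki: *ketamzob > setamzob > hetamzob > hetamzov  (by palatalisation, debuccalisation, unconditioned shift)
No other proto-form is consistent with every reflex, so the reconstruction is *ketamzob.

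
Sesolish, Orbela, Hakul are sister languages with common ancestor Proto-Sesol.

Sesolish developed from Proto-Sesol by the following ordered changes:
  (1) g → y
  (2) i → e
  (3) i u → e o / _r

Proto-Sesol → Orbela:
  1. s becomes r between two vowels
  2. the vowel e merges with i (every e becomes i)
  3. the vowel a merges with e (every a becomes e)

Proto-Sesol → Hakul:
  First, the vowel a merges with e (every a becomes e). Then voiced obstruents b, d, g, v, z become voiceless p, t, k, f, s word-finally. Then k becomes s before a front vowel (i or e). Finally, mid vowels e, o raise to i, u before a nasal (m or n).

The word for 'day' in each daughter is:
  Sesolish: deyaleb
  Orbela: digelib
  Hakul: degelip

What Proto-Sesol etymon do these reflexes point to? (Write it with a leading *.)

*degalib

Position 4: Sesolish has a, Orbela has e, Hakul has e. Sesolish preserves a here (none of its changes turn any other segment into a), so the proto-segment is *a.
Position 2: Sesolish has e, Orbela has i, Hakul has e. Taking the neighbouring segments as reconstructed: Sesolish e could go back to *e or *i; Orbela i could go back to *e or *i; Hakul e could go back to *a or *e — the one source consistent with every daughter is *e.
Position 6: Sesolish has e, Orbela has i, Hakul has i. Taking the neighbouring segments as reconstructed: Sesolish e could go back to *e or *i; Orbela i could go back to *e or *i; Hakul i can only go back to *i — the one source consistent with every daughter is *i.
This points to *degalib. Verify forward in each daughter:
Sesolish: start from *degalib.
  rule 1 (unconditioned shift): degalib → deyalib
  rule 2 (vowel merger): deyalib → deyaleb
  rule 3: no change — deyaleb
  ⇒ Sesolish deyaleb
Orbela: start from *degalib.
  rule 1: no change — degalib
  rule 2 (vowel merger): degalib → digalib
  rule 3 (vowel merger): digalib → digelib
  ⇒ Orbela digelib
Hakul: *degalib > degelib > degelip  (by vowel merger, final devoicing)
*degalib is the unique common source.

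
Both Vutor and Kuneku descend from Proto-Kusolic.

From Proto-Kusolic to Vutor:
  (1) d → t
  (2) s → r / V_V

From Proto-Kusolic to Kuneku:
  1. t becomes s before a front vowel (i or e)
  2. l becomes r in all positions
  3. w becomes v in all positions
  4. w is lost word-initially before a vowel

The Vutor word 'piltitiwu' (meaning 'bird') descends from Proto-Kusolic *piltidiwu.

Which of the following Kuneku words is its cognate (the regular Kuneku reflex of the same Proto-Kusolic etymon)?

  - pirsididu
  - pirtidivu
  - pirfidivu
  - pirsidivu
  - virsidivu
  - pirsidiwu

pirsidivu

Kuneku: *piltidiwu > pilsidiwu > pirsidiwu > pirsidivu  (by palatalisation, unconditioned shift, unconditioned shift)
The other candidates each miss or misapply at least one Kuneku change.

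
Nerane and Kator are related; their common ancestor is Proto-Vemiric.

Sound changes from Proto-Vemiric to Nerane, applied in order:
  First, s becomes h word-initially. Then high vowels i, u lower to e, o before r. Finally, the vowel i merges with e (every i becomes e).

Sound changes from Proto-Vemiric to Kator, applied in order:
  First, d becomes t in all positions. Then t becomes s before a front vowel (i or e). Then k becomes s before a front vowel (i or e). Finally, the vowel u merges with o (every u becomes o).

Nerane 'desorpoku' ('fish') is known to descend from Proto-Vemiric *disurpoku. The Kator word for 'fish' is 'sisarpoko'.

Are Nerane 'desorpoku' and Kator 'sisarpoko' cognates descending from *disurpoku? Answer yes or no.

Derive the expected Kator reflex of *disurpoku:
Kator: start from *disurpoku.
  rule 1 (unconditioned shift): disurpoku → tisurpoku
  rule 2 (palatalisation): tisurpoku → sisurpoku
  rule 3: no change — sisurpoku
  rule 4 (vowel merger): sisurpoku → sisorpoko
  ⇒ Kator sisorpoko
The regular Kator reflex would be 'sisorpoko', but the attested form is 'sisarpoko'. The correspondence is irregular, so they are not cognates (the Kator form has a different source).

no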